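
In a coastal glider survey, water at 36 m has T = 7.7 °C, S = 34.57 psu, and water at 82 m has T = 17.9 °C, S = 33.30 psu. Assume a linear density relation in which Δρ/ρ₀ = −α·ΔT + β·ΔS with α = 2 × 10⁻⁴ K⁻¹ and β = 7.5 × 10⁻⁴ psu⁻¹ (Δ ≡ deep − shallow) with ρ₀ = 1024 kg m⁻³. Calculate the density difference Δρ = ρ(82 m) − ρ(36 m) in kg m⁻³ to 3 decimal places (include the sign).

-3.064 kg m⁻³

ΔT = +10.2 K, ΔS = -1.27 psu (deep − shallow).
Δρ/ρ₀ = −(2 × 10⁻⁴)(+10.2) + (7.5 × 10⁻⁴)(-1.27) = -2.9925 × 10⁻³.
Δρ = 1024 × (-2.9925 × 10⁻³) = -3.064 kg m⁻³.
Negative Δρ: lighter below, statically unstable.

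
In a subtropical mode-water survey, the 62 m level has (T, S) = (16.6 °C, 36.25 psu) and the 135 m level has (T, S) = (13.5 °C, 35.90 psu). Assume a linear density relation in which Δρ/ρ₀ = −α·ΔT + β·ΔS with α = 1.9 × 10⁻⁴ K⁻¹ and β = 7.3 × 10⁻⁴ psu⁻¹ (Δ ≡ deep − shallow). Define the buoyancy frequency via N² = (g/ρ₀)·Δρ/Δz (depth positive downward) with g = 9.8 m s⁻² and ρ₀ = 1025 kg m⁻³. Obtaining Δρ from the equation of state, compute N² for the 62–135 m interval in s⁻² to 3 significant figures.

4.48 × 10⁻⁵ s⁻²

ΔT = -3.1 K, ΔS = -0.35 psu (deep − shallow).
Δρ/ρ₀ = −αΔT + βΔS = 5.89 × 10⁻⁴ − 2.555 × 10⁻⁴ = 3.335 × 10⁻⁴, so Δρ ≈ 0.3418 kg m⁻³.
N² = (g/ρ₀)·Δρ/Δz = g·(Δρ/ρ₀)/Δz = 9.8 × 3.335 × 10⁻⁴ / 73 = 4.4771 × 10⁻⁵ s⁻² ≈ 4.48 × 10⁻⁵ s⁻².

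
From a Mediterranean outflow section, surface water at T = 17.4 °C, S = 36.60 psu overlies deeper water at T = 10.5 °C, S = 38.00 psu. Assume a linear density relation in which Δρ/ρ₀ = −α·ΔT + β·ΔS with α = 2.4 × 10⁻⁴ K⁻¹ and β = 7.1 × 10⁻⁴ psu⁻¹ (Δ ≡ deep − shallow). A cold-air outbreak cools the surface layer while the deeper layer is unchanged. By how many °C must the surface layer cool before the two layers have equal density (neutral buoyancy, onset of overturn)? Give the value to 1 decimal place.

11.0 °C

Neutral buoyancy requires Δρ = 0, i.e. −α(T_deep − T_surf′) + β(S_deep − S_surf) = 0.
T_surf′ = T_deep − (β/α)·ΔS = 10.5 − (7.1 × 10⁻⁴/2.4 × 10⁻⁴)·(+1.40) = 6.358 °C.
Cooling required: 17.4 − (6.358) = 11.042 °C.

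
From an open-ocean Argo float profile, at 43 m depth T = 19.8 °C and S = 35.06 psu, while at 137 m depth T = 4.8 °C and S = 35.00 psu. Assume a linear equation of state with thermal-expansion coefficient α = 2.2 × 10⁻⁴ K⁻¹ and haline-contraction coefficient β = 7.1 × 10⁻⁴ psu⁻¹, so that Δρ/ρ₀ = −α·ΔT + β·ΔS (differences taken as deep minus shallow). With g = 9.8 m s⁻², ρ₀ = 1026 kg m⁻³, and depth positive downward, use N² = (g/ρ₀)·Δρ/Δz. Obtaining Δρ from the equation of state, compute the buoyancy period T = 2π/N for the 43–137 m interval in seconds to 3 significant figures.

ΔT = -15.0 K, ΔS = -0.06 psu (deep − shallow).
Δρ/ρ₀ = −αΔT + βΔS = 3.30 × 10⁻³ − 4.26 × 10⁻⁵ = 3.2574 × 10⁻³, so Δρ ≈ 3.342 kg m⁻³.
N² = (g/ρ₀)·Δρ/Δz = g·(Δρ/ρ₀)/Δz = 9.8 × 3.2574 × 10⁻³ / 94 = 3.3960 × 10⁻⁴ s⁻².
N = √(3.3960 × 10⁻⁴) = 0.018428 rad s⁻¹ → T = 2π/N = 340.96 s ≈ 341 s.

341 s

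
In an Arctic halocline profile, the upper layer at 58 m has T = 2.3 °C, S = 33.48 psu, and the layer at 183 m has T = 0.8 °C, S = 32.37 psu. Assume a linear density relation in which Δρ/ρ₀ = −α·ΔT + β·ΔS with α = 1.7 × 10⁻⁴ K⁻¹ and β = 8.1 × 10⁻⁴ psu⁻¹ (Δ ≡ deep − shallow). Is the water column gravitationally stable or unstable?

ΔT = 0.8 − 2.3 = -1.5 K and ΔS = 32.37 − 33.48 = -1.11 psu (deep − shallow).
−αΔT = 2.55 × 10⁻⁴; βΔS = -8.991 × 10⁻⁴; sum Δρ/ρ₀ = -6.441 × 10⁻⁴.
Δρ/ρ₀ < 0, so Δρ < 0: deeper water is lighter → statically unstable; the column would overturn.

unstable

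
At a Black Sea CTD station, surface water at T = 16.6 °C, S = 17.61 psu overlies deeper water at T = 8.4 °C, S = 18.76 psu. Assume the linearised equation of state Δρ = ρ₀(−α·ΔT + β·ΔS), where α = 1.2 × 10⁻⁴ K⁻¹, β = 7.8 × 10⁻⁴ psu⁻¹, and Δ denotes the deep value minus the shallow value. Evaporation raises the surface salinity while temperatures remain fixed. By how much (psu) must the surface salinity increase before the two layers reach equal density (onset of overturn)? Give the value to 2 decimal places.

2.41 psu

Neutral buoyancy requires −α(T_deep − T_surf) + β(S_deep − S_surf′) = 0.
S_surf′ = S_deep − (α/β)·ΔT = 18.76 − (1.2 × 10⁻⁴/7.8 × 10⁻⁴)·(-8.2) = 20.0215 psu.
Increase required: 20.0215 − 17.61 = 2.4115 psu.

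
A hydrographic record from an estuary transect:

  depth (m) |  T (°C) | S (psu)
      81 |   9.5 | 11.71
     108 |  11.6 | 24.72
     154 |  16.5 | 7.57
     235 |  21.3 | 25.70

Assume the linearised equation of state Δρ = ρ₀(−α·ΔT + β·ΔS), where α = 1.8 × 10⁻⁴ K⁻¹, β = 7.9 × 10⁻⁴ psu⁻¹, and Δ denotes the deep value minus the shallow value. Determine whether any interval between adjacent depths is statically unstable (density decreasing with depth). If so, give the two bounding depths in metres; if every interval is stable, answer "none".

Evaluate Δρ/ρ₀ = −αΔT + βΔS across each adjacent pair:
  81–108 m: −αΔT+βΔS = −(1.8 × 10⁻⁴)(+2.1)+(7.9 × 10⁻⁴)(+13.01) = 9.9 × 10⁻³ → stable
  108–154 m: −αΔT+βΔS = −(1.8 × 10⁻⁴)(+4.9)+(7.9 × 10⁻⁴)(-17.15) = -0.014 → UNSTABLE
  154–235 m: −αΔT+βΔS = −(1.8 × 10⁻⁴)(+4.8)+(7.9 × 10⁻⁴)(+18.13) = 0.013 → stable
The 108–154 m interval has Δρ < 0: lighter water underlies denser water.

108–154 m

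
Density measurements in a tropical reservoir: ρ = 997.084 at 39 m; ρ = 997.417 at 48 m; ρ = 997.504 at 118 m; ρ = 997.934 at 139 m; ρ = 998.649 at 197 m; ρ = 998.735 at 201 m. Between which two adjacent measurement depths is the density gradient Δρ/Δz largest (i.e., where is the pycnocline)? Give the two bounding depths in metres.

Compute the density gradient over each adjacent pair:
  39–48 m: Δρ/Δz = 0.333/9 = 0.037 kg m⁻⁴
  48–118 m: Δρ/Δz = 0.087/70 = 1.2 × 10⁻³ kg m⁻⁴
  118–139 m: Δρ/Δz = 0.430/21 = 0.020 kg m⁻⁴
  139–197 m: Δρ/Δz = 0.715/58 = 0.012 kg m⁻⁴
  197–201 m: Δρ/Δz = 0.086/4 = 0.021 kg m⁻⁴
The largest gradient is in the 39–48 m interval — the pycnocline.

39–48 m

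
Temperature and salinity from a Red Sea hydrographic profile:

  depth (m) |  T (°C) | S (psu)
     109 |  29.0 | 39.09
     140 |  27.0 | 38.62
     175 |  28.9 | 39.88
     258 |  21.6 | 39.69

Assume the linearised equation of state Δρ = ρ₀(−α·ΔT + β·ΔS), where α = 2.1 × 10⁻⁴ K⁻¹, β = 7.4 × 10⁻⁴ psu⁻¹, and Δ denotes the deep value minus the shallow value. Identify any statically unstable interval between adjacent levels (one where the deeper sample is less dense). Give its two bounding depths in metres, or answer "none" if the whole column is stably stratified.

none

Evaluate Δρ/ρ₀ = −αΔT + βΔS across each adjacent pair:
  109–140 m: −αΔT+βΔS = −(2.1 × 10⁻⁴)(-2.0)+(7.4 × 10⁻⁴)(-0.47) = 7.2 × 10⁻⁵ → stable
  140–175 m: −αΔT+βΔS = −(2.1 × 10⁻⁴)(+1.9)+(7.4 × 10⁻⁴)(+1.26) = 5.3 × 10⁻⁴ → stable
  175–258 m: −αΔT+βΔS = −(2.1 × 10⁻⁴)(-7.3)+(7.4 × 10⁻⁴)(-0.19) = 1.4 × 10⁻³ → stable
Every interval has Δρ > 0: the column is stably stratified throughout.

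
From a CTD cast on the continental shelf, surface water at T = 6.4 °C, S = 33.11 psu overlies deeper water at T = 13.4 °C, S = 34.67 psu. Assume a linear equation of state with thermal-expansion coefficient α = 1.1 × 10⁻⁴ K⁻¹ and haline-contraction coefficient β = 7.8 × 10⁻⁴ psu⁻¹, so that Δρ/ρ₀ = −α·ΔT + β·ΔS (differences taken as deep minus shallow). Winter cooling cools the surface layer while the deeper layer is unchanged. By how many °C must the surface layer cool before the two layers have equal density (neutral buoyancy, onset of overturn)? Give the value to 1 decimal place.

Neutral buoyancy requires Δρ = 0, i.e. −α(T_deep − T_surf′) + β(S_deep − S_surf) = 0.
T_surf′ = T_deep − (β/α)·ΔS = 13.4 − (7.8 × 10⁻⁴/1.1 × 10⁻⁴)·(+1.56) = 2.338 °C.
Cooling required: 6.4 − (2.338) = 4.062 °C.

4.1 °C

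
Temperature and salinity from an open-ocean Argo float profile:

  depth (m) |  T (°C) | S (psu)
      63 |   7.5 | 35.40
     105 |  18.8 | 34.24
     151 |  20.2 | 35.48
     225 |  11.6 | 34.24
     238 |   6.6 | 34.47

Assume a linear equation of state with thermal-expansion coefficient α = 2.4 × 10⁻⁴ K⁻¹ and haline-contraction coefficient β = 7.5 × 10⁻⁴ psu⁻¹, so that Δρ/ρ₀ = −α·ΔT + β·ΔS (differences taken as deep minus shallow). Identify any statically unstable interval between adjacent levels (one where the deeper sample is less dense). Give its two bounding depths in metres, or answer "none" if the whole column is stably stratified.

63–105 m

Evaluate Δρ/ρ₀ = −αΔT + βΔS across each adjacent pair:
  63–105 m: −αΔT+βΔS = −(2.4 × 10⁻⁴)(+11.3)+(7.5 × 10⁻⁴)(-1.16) = -3.6 × 10⁻³ → UNSTABLE
  105–151 m: −αΔT+βΔS = −(2.4 × 10⁻⁴)(+1.4)+(7.5 × 10⁻⁴)(+1.24) = 5.9 × 10⁻⁴ → stable
  151–225 m: −αΔT+βΔS = −(2.4 × 10⁻⁴)(-8.6)+(7.5 × 10⁻⁴)(-1.24) = 1.1 × 10⁻³ → stable
  225–238 m: −αΔT+βΔS = −(2.4 × 10⁻⁴)(-5.0)+(7.5 × 10⁻⁴)(+0.23) = 1.4 × 10⁻³ → stable
The 63–105 m interval has Δρ < 0: lighter water underlies denser water.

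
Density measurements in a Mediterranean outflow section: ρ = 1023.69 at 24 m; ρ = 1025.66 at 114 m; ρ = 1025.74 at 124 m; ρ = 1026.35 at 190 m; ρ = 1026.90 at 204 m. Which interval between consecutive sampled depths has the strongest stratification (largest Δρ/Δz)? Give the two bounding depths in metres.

190–204 m

Compute the density gradient over each adjacent pair:
  24–114 m: Δρ/Δz = 1.97/90 = 0.022 kg m⁻⁴
  114–124 m: Δρ/Δz = 0.08/10 = 8.0 × 10⁻³ kg m⁻⁴
  124–190 m: Δρ/Δz = 0.61/66 = 9.2 × 10⁻³ kg m⁻⁴
  190–204 m: Δρ/Δz = 0.55/14 = 0.039 kg m⁻⁴
The largest gradient is in the 190–204 m interval — the pycnocline.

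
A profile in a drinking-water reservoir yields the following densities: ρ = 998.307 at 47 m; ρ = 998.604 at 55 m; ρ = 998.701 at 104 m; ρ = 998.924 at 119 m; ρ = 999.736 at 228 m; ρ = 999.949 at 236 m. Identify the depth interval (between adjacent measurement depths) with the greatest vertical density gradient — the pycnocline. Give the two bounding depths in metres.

Compute the density gradient over each adjacent pair:
  47–55 m: Δρ/Δz = 0.297/8 = 0.037 kg m⁻⁴
  55–104 m: Δρ/Δz = 0.097/49 = 2.0 × 10⁻³ kg m⁻⁴
  104–119 m: Δρ/Δz = 0.223/15 = 0.015 kg m⁻⁴
  119–228 m: Δρ/Δz = 0.812/109 = 7.4 × 10⁻³ kg m⁻⁴
  228–236 m: Δρ/Δz = 0.213/8 = 0.027 kg m⁻⁴
The largest gradient is in the 47–55 m interval — the pycnocline.

47–55 m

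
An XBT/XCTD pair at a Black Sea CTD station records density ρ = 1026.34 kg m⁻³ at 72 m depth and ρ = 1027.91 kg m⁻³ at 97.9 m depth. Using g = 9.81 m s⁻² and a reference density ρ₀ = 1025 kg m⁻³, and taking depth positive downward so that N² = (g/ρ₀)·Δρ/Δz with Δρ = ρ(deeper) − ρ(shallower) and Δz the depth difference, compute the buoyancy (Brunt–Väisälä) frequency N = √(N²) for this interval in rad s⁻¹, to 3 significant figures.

Δρ = 1027.91 − 1026.34 = 1.57 kg m⁻³ over Δz = 97.9 − 72 = 25.9 m.
N² = (9.81/1025) × (1.57/25.9) = 5.8016 × 10⁻⁴ s⁻².
N = √(5.8016 × 10⁻⁴) = 0.024087 rad s⁻¹ ≈ 0.0241 rad s⁻¹.

0.0241 rad s⁻¹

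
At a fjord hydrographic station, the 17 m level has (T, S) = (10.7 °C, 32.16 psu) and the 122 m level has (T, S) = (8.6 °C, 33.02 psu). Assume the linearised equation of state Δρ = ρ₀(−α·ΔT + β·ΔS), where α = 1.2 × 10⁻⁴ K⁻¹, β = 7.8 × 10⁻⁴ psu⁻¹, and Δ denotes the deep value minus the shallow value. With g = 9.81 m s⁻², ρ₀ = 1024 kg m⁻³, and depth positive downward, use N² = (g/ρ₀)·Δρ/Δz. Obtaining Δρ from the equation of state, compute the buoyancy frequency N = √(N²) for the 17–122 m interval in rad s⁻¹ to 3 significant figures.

ΔT = -2.1 K, ΔS = +0.86 psu (deep − shallow).
Δρ/ρ₀ = −αΔT + βΔS = 2.52 × 10⁻⁴ + 6.708 × 10⁻⁴ = 9.228 × 10⁻⁴, so Δρ ≈ 0.9449 kg m⁻³.
N² = (g/ρ₀)·Δρ/Δz = g·(Δρ/ρ₀)/Δz = 9.81 × 9.228 × 10⁻⁴ / 105 = 8.6216 × 10⁻⁵ s⁻².
N = √(8.6216 × 10⁻⁵) = 9.2853 × 10⁻³ rad s⁻¹ ≈ 9.29 × 10⁻³ rad s⁻¹.

9.29 × 10⁻³ rad s⁻¹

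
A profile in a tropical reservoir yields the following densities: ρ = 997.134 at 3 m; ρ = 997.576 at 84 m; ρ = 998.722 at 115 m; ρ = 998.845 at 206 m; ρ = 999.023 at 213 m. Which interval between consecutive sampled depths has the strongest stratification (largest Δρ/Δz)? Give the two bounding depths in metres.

84–115 m

Compute the density gradient over each adjacent pair:
  3–84 m: Δρ/Δz = 0.442/81 = 5.5 × 10⁻³ kg m⁻⁴
  84–115 m: Δρ/Δz = 1.146/31 = 0.037 kg m⁻⁴
  115–206 m: Δρ/Δz = 0.123/91 = 1.4 × 10⁻³ kg m⁻⁴
  206–213 m: Δρ/Δz = 0.178/7 = 0.025 kg m⁻⁴
The largest gradient is in the 84–115 m interval — the pycnocline.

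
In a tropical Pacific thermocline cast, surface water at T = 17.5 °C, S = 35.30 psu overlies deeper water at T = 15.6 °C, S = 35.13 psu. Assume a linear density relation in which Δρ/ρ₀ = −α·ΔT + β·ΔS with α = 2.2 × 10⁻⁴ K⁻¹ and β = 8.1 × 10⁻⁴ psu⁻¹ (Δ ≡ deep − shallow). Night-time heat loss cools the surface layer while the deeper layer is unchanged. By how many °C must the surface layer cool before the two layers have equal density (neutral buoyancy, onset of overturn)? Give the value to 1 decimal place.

Neutral buoyancy requires Δρ = 0, i.e. −α(T_deep − T_surf′) + β(S_deep − S_surf) = 0.
T_surf′ = T_deep − (β/α)·ΔS = 15.6 − (8.1 × 10⁻⁴/2.2 × 10⁻⁴)·(-0.17) = 16.226 °C.
Cooling required: 17.5 − (16.226) = 1.274 °C.

1.3 °C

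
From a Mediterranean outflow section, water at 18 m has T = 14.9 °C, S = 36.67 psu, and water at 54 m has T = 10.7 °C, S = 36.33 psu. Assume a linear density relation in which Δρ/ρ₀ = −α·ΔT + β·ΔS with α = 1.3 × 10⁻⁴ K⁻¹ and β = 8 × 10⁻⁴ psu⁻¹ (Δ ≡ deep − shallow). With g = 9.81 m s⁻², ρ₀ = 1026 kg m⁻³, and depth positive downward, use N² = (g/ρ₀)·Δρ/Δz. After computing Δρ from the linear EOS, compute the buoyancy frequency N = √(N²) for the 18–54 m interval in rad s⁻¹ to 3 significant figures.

ΔT = -4.2 K, ΔS = -0.34 psu (deep − shallow).
Δρ/ρ₀ = −αΔT + βΔS = 5.46 × 10⁻⁴ − 2.72 × 10⁻⁴ = 2.74 × 10⁻⁴, so Δρ ≈ 0.2811 kg m⁻³.
N² = (g/ρ₀)·Δρ/Δz = g·(Δρ/ρ₀)/Δz = 9.81 × 2.74 × 10⁻⁴ / 36 = 7.4665 × 10⁻⁵ s⁻².
N = √(7.4665 × 10⁻⁵) = 8.6409 × 10⁻³ rad s⁻¹ ≈ 8.64 × 10⁻³ rad s⁻¹.

8.64 × 10⁻³ rad s⁻¹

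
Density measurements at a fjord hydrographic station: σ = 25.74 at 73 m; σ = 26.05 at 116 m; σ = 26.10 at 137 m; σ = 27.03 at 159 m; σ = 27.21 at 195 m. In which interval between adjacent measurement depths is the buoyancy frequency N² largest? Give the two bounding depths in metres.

Compute the density gradient over each adjacent pair:
  73–116 m: Δρ/Δz = 0.31/43 = 7.2 × 10⁻³ kg m⁻⁴
  116–137 m: Δρ/Δz = 0.05/21 = 2.4 × 10⁻³ kg m⁻⁴
  137–159 m: Δρ/Δz = 0.93/22 = 0.042 kg m⁻⁴
  159–195 m: Δρ/Δz = 0.18/36 = 5.0 × 10⁻³ kg m⁻⁴
The largest gradient is in the 137–159 m interval — the pycnocline.

137–159 m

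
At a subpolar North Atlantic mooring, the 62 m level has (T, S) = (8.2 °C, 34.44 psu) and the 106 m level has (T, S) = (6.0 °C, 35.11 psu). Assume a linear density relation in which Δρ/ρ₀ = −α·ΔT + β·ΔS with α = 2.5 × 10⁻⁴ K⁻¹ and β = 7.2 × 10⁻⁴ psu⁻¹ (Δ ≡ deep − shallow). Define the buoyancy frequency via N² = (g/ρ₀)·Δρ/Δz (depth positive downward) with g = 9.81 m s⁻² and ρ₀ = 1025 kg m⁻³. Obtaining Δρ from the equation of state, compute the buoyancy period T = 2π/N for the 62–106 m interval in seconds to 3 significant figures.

414 s

ΔT = -2.2 K, ΔS = +0.67 psu (deep − shallow).
Δρ/ρ₀ = −αΔT + βΔS = 5.50 × 10⁻⁴ + 4.824 × 10⁻⁴ = 1.0324 × 10⁻³, so Δρ ≈ 1.058 kg m⁻³.
N² = (g/ρ₀)·Δρ/Δz = g·(Δρ/ρ₀)/Δz = 9.81 × 1.0324 × 10⁻³ / 44 = 2.3018 × 10⁻⁴ s⁻².
N = √(2.3018 × 10⁻⁴) = 0.015172 rad s⁻¹ → T = 2π/N = 414.13 s ≈ 414 s.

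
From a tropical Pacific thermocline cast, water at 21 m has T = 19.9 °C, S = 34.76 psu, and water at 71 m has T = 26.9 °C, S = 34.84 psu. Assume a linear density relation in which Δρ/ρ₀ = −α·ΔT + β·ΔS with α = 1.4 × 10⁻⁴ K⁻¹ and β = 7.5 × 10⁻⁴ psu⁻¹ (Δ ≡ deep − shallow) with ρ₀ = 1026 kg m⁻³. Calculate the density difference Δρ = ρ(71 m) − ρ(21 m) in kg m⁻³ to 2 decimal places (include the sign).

ΔT = +7.0 K, ΔS = +0.08 psu (deep − shallow).
Δρ/ρ₀ = −(1.4 × 10⁻⁴)(+7.0) + (7.5 × 10⁻⁴)(+0.08) = -9.20 × 10⁻⁴.
Δρ = 1026 × (-9.20 × 10⁻⁴) = -0.94 kg m⁻³.
Negative Δρ: lighter below, statically unstable.

-0.94 kg m⁻³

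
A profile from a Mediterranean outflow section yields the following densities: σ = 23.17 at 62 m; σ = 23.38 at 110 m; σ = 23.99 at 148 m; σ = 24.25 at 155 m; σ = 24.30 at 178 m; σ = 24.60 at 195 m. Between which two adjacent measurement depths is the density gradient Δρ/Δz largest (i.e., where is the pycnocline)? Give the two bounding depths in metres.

148–155 m

Compute the density gradient over each adjacent pair:
  62–110 m: Δρ/Δz = 0.21/48 = 4.4 × 10⁻³ kg m⁻⁴
  110–148 m: Δρ/Δz = 0.61/38 = 0.016 kg m⁻⁴
  148–155 m: Δρ/Δz = 0.26/7 = 0.037 kg m⁻⁴
  155–178 m: Δρ/Δz = 0.05/23 = 2.2 × 10⁻³ kg m⁻⁴
  178–195 m: Δρ/Δz = 0.30/17 = 0.018 kg m⁻⁴
The largest gradient is in the 148–155 m interval — the pycnocline.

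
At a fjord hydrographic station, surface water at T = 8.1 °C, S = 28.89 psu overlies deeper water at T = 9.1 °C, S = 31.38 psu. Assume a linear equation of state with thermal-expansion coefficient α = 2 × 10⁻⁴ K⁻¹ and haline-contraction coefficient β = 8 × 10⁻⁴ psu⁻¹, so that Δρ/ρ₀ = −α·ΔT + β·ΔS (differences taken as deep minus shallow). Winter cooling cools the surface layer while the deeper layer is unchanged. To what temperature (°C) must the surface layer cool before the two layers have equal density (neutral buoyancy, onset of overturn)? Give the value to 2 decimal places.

Neutral buoyancy requires Δρ = 0, i.e. −α(T_deep − T_surf′) + β(S_deep − S_surf) = 0.
T_surf′ = T_deep − (β/α)·ΔS = 9.1 − (8 × 10⁻⁴/2 × 10⁻⁴)·(+2.49) = -0.8600 °C.
Cooling required: 8.1 − (-0.8600) = 8.9600 °C.

-0.86 °C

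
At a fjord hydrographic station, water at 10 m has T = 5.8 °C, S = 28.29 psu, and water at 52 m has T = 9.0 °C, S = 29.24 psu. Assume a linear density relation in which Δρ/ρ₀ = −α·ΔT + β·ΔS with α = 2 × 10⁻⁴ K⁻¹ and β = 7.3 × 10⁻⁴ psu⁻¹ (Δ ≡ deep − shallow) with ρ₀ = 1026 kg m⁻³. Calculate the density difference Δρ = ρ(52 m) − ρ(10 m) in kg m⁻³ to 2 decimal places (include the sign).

ΔT = +3.2 K, ΔS = +0.95 psu (deep − shallow).
Δρ/ρ₀ = −(2 × 10⁻⁴)(+3.2) + (7.3 × 10⁻⁴)(+0.95) = 5.35 × 10⁻⁵.
Δρ = 1026 × (5.35 × 10⁻⁵) = +0.05 kg m⁻³.
Positive Δρ: denser below, stable.

+0.05 kg m⁻³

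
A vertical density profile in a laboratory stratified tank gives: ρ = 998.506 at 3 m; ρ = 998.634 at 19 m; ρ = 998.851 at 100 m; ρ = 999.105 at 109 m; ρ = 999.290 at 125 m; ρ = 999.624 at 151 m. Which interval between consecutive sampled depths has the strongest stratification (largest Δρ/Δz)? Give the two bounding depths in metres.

100–109 m

Compute the density gradient over each adjacent pair:
  3–19 m: Δρ/Δz = 0.128/16 = 8.0 × 10⁻³ kg m⁻⁴
  19–100 m: Δρ/Δz = 0.217/81 = 2.7 × 10⁻³ kg m⁻⁴
  100–109 m: Δρ/Δz = 0.254/9 = 0.028 kg m⁻⁴
  109–125 m: Δρ/Δz = 0.185/16 = 0.012 kg m⁻⁴
  125–151 m: Δρ/Δz = 0.334/26 = 0.013 kg m⁻⁴
The largest gradient is in the 100–109 m interval — the pycnocline.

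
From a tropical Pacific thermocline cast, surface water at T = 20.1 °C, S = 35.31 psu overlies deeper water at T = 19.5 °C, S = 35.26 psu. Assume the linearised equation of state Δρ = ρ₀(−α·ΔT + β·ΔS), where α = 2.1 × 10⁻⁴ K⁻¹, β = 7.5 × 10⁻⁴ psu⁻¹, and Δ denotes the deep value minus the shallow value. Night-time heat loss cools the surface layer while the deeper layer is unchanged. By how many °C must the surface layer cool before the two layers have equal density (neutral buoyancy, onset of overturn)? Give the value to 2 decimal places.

Neutral buoyancy requires Δρ = 0, i.e. −α(T_deep − T_surf′) + β(S_deep − S_surf) = 0.
T_surf′ = T_deep − (β/α)·ΔS = 19.5 − (7.5 × 10⁻⁴/2.1 × 10⁻⁴)·(-0.05) = 19.6786 °C.
Cooling required: 20.1 − (19.6786) = 0.4214 °C.

0.42 °C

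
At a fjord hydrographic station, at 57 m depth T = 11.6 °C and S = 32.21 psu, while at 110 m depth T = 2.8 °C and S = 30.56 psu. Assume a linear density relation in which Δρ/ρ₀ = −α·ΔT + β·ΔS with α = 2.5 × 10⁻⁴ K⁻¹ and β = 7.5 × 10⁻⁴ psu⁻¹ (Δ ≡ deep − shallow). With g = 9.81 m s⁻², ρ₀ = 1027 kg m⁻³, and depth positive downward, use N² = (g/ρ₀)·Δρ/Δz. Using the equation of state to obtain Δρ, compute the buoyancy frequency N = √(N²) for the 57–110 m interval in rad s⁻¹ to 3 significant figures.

0.0133 rad s⁻¹

ΔT = -8.8 K, ΔS = -1.65 psu (deep − shallow).
Δρ/ρ₀ = −αΔT + βΔS = 2.20 × 10⁻³ − 1.2375 × 10⁻³ = 9.625 × 10⁻⁴, so Δρ ≈ 0.9885 kg m⁻³.
N² = (g/ρ₀)·Δρ/Δz = g·(Δρ/ρ₀)/Δz = 9.81 × 9.625 × 10⁻⁴ / 53 = 1.7815 × 10⁻⁴ s⁻².
N = √(1.7815 × 10⁻⁴) = 0.013347 rad s⁻¹ ≈ 0.0133 rad s⁻¹.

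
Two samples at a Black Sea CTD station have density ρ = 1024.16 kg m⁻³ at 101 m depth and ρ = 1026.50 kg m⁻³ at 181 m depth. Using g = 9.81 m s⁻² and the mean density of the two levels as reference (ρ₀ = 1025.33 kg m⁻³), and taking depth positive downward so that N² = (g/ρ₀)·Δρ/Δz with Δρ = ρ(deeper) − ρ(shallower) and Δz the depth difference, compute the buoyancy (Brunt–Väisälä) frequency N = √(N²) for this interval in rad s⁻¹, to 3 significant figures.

Δρ = 1026.50 − 1024.16 = 2.34 kg m⁻³ over Δz = 181 − 101 = 80 m.
N² = (9.81/1025.33) × (2.34/80) = 2.7985 × 10⁻⁴ s⁻².
N = √(2.7985 × 10⁻⁴) = 0.016729 rad s⁻¹ ≈ 0.0167 rad s⁻¹.

0.0167 rad s⁻¹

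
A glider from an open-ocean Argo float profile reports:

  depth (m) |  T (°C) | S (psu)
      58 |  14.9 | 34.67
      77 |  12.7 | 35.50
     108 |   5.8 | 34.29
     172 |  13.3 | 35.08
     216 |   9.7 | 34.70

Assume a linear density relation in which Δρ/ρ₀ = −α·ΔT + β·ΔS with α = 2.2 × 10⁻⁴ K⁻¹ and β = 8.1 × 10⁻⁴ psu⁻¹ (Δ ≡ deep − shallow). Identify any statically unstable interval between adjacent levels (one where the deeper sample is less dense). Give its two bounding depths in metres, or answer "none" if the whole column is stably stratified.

108–172 m

Evaluate Δρ/ρ₀ = −αΔT + βΔS across each adjacent pair:
  58–77 m: −αΔT+βΔS = −(2.2 × 10⁻⁴)(-2.2)+(8.1 × 10⁻⁴)(+0.83) = 1.2 × 10⁻³ → stable
  77–108 m: −αΔT+βΔS = −(2.2 × 10⁻⁴)(-6.9)+(8.1 × 10⁻⁴)(-1.21) = 5.4 × 10⁻⁴ → stable
  108–172 m: −αΔT+βΔS = −(2.2 × 10⁻⁴)(+7.5)+(8.1 × 10⁻⁴)(+0.79) = -1.0 × 10⁻³ → UNSTABLE
  172–216 m: −αΔT+βΔS = −(2.2 × 10⁻⁴)(-3.6)+(8.1 × 10⁻⁴)(-0.38) = 4.8 × 10⁻⁴ → stable
The 108–172 m interval has Δρ < 0: lighter water underlies denser water.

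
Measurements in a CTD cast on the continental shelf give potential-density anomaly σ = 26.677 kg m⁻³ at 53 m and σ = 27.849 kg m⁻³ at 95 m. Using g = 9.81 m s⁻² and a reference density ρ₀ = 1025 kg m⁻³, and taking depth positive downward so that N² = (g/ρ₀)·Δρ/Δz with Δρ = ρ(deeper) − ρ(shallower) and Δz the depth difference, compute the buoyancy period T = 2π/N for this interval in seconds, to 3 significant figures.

384 s

Δρ = 1027.849 − 1026.677 = 1.172 kg m⁻³ over Δz = 95 − 53 = 42 m.
N² = (9.81/1025) × (1.172/42) = 2.6707 × 10⁻⁴ s⁻².
N = √(2.6707 × 10⁻⁴) = 0.016342 rad s⁻¹, so T = 2π/N = 384.48 s ≈ 384 s.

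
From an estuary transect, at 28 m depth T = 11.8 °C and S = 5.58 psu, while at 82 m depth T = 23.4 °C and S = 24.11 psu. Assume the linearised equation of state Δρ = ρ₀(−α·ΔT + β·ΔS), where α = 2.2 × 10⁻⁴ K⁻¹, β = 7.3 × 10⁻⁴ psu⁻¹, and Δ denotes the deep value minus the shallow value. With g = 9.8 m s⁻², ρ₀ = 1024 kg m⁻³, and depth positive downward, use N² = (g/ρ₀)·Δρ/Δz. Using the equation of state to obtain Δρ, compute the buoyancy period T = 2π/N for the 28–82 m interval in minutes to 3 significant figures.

ΔT = +11.6 K, ΔS = +18.53 psu (deep − shallow).
Δρ/ρ₀ = −αΔT + βΔS = -2.552 × 10⁻³ + 0.0135269 = 0.0109749, so Δρ ≈ 11.24 kg m⁻³.
N² = (g/ρ₀)·Δρ/Δz = g·(Δρ/ρ₀)/Δz = 9.8 × 0.0109749 / 54 = 1.9917 × 10⁻³ s⁻².
N = √(1.9917 × 10⁻³) = 0.044628 rad s⁻¹ → T = 2π/N = 140.79 s = 2.3465 min ≈ 2.35 min.

2.35 min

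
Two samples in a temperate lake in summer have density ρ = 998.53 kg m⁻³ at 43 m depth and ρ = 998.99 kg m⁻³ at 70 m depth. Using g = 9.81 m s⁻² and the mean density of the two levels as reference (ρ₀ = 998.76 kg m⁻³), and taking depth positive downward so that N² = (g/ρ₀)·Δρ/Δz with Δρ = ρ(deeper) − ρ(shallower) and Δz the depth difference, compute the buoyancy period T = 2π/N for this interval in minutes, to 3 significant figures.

8.10 min

Δρ = 998.99 − 998.53 = 0.46 kg m⁻³ over Δz = 70 − 43 = 27 m.
N² = (9.81/998.76) × (0.46/27) = 1.6734 × 10⁻⁴ s⁻².
N = √(1.6734 × 10⁻⁴) = 0.012936 rad s⁻¹, so T = 2π/N = 485.71 s = 8.0952 min ≈ 8.10 min.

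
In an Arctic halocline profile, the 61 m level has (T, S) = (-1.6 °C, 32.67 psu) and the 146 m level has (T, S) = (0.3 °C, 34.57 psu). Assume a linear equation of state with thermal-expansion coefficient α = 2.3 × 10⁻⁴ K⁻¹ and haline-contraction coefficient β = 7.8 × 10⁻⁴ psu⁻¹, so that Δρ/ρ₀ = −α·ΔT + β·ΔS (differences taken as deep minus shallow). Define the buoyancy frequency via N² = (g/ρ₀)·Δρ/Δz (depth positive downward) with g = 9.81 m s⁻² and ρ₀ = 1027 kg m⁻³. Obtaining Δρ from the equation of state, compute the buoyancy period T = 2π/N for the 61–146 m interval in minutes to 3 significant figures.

ΔT = +1.9 K, ΔS = +1.90 psu (deep − shallow).
Δρ/ρ₀ = −αΔT + βΔS = -4.37 × 10⁻⁴ + 1.482 × 10⁻³ = 1.045 × 10⁻³, so Δρ ≈ 1.073 kg m⁻³.
N² = (g/ρ₀)·Δρ/Δz = g·(Δρ/ρ₀)/Δz = 9.81 × 1.045 × 10⁻³ / 85 = 1.2061 × 10⁻⁴ s⁻².
N = √(1.2061 × 10⁻⁴) = 0.010982 rad s⁻¹ → T = 2π/N = 572.13 s = 9.5355 min ≈ 9.54 min.

9.54 min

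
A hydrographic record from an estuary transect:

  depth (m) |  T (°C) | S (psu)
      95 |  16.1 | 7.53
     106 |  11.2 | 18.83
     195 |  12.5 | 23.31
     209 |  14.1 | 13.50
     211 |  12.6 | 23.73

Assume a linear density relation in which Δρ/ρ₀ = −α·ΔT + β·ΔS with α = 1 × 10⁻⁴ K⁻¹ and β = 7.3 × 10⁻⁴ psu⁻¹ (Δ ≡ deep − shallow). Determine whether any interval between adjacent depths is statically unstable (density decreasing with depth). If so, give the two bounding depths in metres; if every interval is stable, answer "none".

195–209 m

Evaluate Δρ/ρ₀ = −αΔT + βΔS across each adjacent pair:
  95–106 m: −αΔT+βΔS = −(1 × 10⁻⁴)(-4.9)+(7.3 × 10⁻⁴)(+11.30) = 8.7 × 10⁻³ → stable
  106–195 m: −αΔT+βΔS = −(1 × 10⁻⁴)(+1.3)+(7.3 × 10⁻⁴)(+4.48) = 3.1 × 10⁻³ → stable
  195–209 m: −αΔT+βΔS = −(1 × 10⁻⁴)(+1.6)+(7.3 × 10⁻⁴)(-9.81) = -7.3 × 10⁻³ → UNSTABLE
  209–211 m: −αΔT+βΔS = −(1 × 10⁻⁴)(-1.5)+(7.3 × 10⁻⁴)(+10.23) = 7.6 × 10⁻³ → stable
The 195–209 m interval has Δρ < 0: lighter water underlies denser water.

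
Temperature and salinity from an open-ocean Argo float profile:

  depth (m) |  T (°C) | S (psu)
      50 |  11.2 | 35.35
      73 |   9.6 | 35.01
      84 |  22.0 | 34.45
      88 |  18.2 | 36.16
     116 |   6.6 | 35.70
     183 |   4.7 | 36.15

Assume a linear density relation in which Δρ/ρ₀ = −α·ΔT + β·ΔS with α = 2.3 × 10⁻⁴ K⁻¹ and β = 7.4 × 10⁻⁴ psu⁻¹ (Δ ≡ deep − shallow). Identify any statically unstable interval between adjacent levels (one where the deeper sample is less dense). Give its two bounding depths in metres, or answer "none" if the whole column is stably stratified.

73–84 m

Evaluate Δρ/ρ₀ = −αΔT + βΔS across each adjacent pair:
  50–73 m: −αΔT+βΔS = −(2.3 × 10⁻⁴)(-1.6)+(7.4 × 10⁻⁴)(-0.34) = 1.2 × 10⁻⁴ → stable
  73–84 m: −αΔT+βΔS = −(2.3 × 10⁻⁴)(+12.4)+(7.4 × 10⁻⁴)(-0.56) = -3.3 × 10⁻³ → UNSTABLE
  84–88 m: −αΔT+βΔS = −(2.3 × 10⁻⁴)(-3.8)+(7.4 × 10⁻⁴)(+1.71) = 2.1 × 10⁻³ → stable
  88–116 m: −αΔT+βΔS = −(2.3 × 10⁻⁴)(-11.6)+(7.4 × 10⁻⁴)(-0.46) = 2.3 × 10⁻³ → stable
  116–183 m: −αΔT+βΔS = −(2.3 × 10⁻⁴)(-1.9)+(7.4 × 10⁻⁴)(+0.45) = 7.7 × 10⁻⁴ → stable
The 73–84 m interval has Δρ < 0: lighter water underlies denser water.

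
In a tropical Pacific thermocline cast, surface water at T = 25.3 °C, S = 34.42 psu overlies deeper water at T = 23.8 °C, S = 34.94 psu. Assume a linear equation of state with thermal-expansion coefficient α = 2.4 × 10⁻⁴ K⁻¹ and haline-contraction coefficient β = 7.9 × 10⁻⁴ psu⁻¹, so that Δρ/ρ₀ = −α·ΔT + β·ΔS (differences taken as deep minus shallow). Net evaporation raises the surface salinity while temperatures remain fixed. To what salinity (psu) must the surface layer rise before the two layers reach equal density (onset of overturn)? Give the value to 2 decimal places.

Neutral buoyancy requires −α(T_deep − T_surf) + β(S_deep − S_surf′) = 0.
S_surf′ = S_deep − (α/β)·ΔT = 34.94 − (2.4 × 10⁻⁴/7.9 × 10⁻⁴)·(-1.5) = 35.3957 psu.
Increase required: 35.3957 − 34.42 = 0.9757 psu.

35.40 psu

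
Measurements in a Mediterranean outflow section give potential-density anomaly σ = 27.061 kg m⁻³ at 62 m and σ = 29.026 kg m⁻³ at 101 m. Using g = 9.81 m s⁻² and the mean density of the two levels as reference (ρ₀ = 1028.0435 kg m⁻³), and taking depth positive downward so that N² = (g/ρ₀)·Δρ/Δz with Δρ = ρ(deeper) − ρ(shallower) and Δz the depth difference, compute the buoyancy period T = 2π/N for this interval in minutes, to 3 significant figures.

4.78 min

Δρ = 1029.026 − 1027.061 = 1.965 kg m⁻³ over Δz = 101 − 62 = 39 m.
N² = (9.81/1028.0435) × (1.965/39) = 4.8079 × 10⁻⁴ s⁻².
N = √(4.8079 × 10⁻⁴) = 0.021927 rad s⁻¹, so T = 2π/N = 286.55 s = 4.7758 min ≈ 4.78 min.
A positive N² confirms static stability across the interval.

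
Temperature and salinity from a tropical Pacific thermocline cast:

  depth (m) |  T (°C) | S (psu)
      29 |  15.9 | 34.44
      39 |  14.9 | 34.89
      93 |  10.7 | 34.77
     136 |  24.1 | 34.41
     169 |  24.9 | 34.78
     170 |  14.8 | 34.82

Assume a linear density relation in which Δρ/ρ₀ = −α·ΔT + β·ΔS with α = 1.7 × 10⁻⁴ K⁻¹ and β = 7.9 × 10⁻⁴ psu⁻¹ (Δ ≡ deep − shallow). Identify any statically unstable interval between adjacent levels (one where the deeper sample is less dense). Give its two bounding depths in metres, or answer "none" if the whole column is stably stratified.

Evaluate Δρ/ρ₀ = −αΔT + βΔS across each adjacent pair:
  29–39 m: −αΔT+βΔS = −(1.7 × 10⁻⁴)(-1.0)+(7.9 × 10⁻⁴)(+0.45) = 5.3 × 10⁻⁴ → stable
  39–93 m: −αΔT+βΔS = −(1.7 × 10⁻⁴)(-4.2)+(7.9 × 10⁻⁴)(-0.12) = 6.2 × 10⁻⁴ → stable
  93–136 m: −αΔT+βΔS = −(1.7 × 10⁻⁴)(+13.4)+(7.9 × 10⁻⁴)(-0.36) = -2.6 × 10⁻³ → UNSTABLE
  136–169 m: −αΔT+βΔS = −(1.7 × 10⁻⁴)(+0.8)+(7.9 × 10⁻⁴)(+0.37) = 1.6 × 10⁻⁴ → stable
  169–170 m: −αΔT+βΔS = −(1.7 × 10⁻⁴)(-10.1)+(7.9 × 10⁻⁴)(+0.04) = 1.7 × 10⁻³ → stable
The 93–136 m interval has Δρ < 0: lighter water underlies denser water.

93–136 m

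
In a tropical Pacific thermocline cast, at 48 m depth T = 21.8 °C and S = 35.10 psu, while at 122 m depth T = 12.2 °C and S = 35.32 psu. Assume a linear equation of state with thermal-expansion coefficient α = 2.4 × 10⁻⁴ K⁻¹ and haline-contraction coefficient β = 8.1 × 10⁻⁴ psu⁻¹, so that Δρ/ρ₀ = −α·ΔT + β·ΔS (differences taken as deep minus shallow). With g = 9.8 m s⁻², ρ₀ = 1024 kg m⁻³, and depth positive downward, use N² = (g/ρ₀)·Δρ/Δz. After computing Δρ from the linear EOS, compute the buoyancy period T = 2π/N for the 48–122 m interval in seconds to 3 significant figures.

ΔT = -9.6 K, ΔS = +0.22 psu (deep − shallow).
Δρ/ρ₀ = −αΔT + βΔS = 2.304 × 10⁻³ + 1.782 × 10⁻⁴ = 2.4822 × 10⁻³, so Δρ ≈ 2.542 kg m⁻³.
N² = (g/ρ₀)·Δρ/Δz = g·(Δρ/ρ₀)/Δz = 9.8 × 2.4822 × 10⁻³ / 74 = 3.2872 × 10⁻⁴ s⁻².
N = √(3.2872 × 10⁻⁴) = 0.018131 rad s⁻¹ → T = 2π/N = 346.54 s ≈ 347 s.

347 s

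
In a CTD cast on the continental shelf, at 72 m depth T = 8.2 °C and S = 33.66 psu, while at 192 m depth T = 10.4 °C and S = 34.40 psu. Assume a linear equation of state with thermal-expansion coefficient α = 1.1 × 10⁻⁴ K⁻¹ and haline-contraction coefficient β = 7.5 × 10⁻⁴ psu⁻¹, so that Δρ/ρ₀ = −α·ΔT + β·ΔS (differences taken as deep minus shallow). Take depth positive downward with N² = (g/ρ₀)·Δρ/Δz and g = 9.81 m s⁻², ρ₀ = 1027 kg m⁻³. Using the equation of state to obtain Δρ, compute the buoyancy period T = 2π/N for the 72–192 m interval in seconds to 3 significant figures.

ΔT = +2.2 K, ΔS = +0.74 psu (deep − shallow).
Δρ/ρ₀ = −αΔT + βΔS = -2.42 × 10⁻⁴ + 5.55 × 10⁻⁴ = 3.13 × 10⁻⁴, so Δρ ≈ 0.3215 kg m⁻³.
N² = (g/ρ₀)·Δρ/Δz = g·(Δρ/ρ₀)/Δz = 9.81 × 3.13 × 10⁻⁴ / 120 = 2.5588 × 10⁻⁵ s⁻².
N = √(2.5588 × 10⁻⁵) = 5.0585 × 10⁻³ rad s⁻¹ → T = 2π/N = 1.2421 × 10³ s ≈ 1.24 × 10³ s.

1.24 × 10³ s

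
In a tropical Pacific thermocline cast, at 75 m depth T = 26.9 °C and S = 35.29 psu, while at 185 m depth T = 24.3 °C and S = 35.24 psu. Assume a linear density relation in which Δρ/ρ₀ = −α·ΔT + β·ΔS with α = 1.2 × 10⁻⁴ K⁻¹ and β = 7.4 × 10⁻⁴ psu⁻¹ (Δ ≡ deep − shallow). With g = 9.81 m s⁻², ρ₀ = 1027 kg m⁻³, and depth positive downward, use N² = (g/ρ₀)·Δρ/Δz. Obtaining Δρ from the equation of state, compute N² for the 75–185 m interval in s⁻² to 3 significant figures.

2.45 × 10⁻⁵ s⁻²

ΔT = -2.6 K, ΔS = -0.05 psu (deep − shallow).
Δρ/ρ₀ = −αΔT + βΔS = 3.12 × 10⁻⁴ − 3.70 × 10⁻⁵ = 2.75 × 10⁻⁴, so Δρ ≈ 0.2824 kg m⁻³.
N² = (g/ρ₀)·Δρ/Δz = g·(Δρ/ρ₀)/Δz = 9.81 × 2.75 × 10⁻⁴ / 110 = 2.4525 × 10⁻⁵ s⁻² ≈ 2.45 × 10⁻⁵ s⁻².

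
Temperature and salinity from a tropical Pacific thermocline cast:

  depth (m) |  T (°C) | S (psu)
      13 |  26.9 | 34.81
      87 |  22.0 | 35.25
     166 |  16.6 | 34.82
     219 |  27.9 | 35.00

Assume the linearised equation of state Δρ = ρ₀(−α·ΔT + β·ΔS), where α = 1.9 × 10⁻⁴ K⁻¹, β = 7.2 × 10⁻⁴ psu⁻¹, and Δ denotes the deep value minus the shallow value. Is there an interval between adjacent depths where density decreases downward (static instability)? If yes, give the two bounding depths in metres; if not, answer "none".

166–219 m

Evaluate Δρ/ρ₀ = −αΔT + βΔS across each adjacent pair:
  13–87 m: −αΔT+βΔS = −(1.9 × 10⁻⁴)(-4.9)+(7.2 × 10⁻⁴)(+0.44) = 1.2 × 10⁻³ → stable
  87–166 m: −αΔT+βΔS = −(1.9 × 10⁻⁴)(-5.4)+(7.2 × 10⁻⁴)(-0.43) = 7.2 × 10⁻⁴ → stable
  166–219 m: −αΔT+βΔS = −(1.9 × 10⁻⁴)(+11.3)+(7.2 × 10⁻⁴)(+0.18) = -2.0 × 10⁻³ → UNSTABLE
The 166–219 m interval has Δρ < 0: lighter water underlies denser water.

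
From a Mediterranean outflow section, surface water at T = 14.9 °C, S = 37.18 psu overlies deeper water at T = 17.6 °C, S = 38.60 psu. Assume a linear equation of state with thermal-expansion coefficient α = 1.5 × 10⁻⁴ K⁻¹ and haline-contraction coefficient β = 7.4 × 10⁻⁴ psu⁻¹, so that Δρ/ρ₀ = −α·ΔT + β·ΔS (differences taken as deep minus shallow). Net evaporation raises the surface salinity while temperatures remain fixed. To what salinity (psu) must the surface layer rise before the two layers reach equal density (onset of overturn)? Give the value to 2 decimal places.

38.05 psu

Neutral buoyancy requires −α(T_deep − T_surf) + β(S_deep − S_surf′) = 0.
S_surf′ = S_deep − (α/β)·ΔT = 38.60 − (1.5 × 10⁻⁴/7.4 × 10⁻⁴)·(+2.7) = 38.0527 psu.
Increase required: 38.0527 − 37.18 = 0.8727 psu.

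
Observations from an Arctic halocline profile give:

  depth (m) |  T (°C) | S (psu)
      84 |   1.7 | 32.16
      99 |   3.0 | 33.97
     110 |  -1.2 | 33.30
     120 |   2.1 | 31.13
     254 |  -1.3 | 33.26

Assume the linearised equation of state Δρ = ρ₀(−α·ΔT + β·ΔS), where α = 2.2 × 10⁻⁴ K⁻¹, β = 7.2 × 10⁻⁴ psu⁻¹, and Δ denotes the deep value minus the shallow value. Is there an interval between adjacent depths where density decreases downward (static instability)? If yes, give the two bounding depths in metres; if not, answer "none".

110–120 m

Evaluate Δρ/ρ₀ = −αΔT + βΔS across each adjacent pair:
  84–99 m: −αΔT+βΔS = −(2.2 × 10⁻⁴)(+1.3)+(7.2 × 10⁻⁴)(+1.81) = 1.0 × 10⁻³ → stable
  99–110 m: −αΔT+βΔS = −(2.2 × 10⁻⁴)(-4.2)+(7.2 × 10⁻⁴)(-0.67) = 4.4 × 10⁻⁴ → stable
  110–120 m: −αΔT+βΔS = −(2.2 × 10⁻⁴)(+3.3)+(7.2 × 10⁻⁴)(-2.17) = -2.3 × 10⁻³ → UNSTABLE
  120–254 m: −αΔT+βΔS = −(2.2 × 10⁻⁴)(-3.4)+(7.2 × 10⁻⁴)(+2.13) = 2.3 × 10⁻³ → stable
The 110–120 m interval has Δρ < 0: lighter water underlies denser water.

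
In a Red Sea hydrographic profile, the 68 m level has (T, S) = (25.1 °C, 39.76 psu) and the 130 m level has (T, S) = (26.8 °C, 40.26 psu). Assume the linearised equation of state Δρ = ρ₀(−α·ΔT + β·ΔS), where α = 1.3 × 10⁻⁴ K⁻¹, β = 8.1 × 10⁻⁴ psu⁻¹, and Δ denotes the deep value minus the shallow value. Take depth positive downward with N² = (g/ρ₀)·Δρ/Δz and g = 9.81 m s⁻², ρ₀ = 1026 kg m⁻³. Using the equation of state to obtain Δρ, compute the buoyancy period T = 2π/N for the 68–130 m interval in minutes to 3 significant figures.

ΔT = +1.7 K, ΔS = +0.50 psu (deep − shallow).
Δρ/ρ₀ = −αΔT + βΔS = -2.21 × 10⁻⁴ + 4.05 × 10⁻⁴ = 1.84 × 10⁻⁴, so Δρ ≈ 0.1888 kg m⁻³.
N² = (g/ρ₀)·Δρ/Δz = g·(Δρ/ρ₀)/Δz = 9.81 × 1.84 × 10⁻⁴ / 62 = 2.9114 × 10⁻⁵ s⁻².
N = √(2.9114 × 10⁻⁵) = 5.3957 × 10⁻³ rad s⁻¹ → T = 2π/N = 1.1645 × 10³ s = 19.408 min ≈ 19.4 min.

19.4 min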